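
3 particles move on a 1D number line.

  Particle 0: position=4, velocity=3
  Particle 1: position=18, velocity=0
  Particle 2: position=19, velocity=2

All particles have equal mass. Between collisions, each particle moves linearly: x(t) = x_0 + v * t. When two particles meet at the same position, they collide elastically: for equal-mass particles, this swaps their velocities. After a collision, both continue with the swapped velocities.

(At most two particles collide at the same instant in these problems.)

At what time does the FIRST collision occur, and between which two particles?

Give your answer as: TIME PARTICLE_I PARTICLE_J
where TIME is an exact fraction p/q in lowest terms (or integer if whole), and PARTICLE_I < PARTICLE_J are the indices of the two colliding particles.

Pair (0,1): pos 4,18 vel 3,0 -> gap=14, closing at 3/unit, collide at t=14/3
Pair (1,2): pos 18,19 vel 0,2 -> not approaching (rel speed -2 <= 0)
Earliest collision: t=14/3 between 0 and 1

Answer: 14/3 0 1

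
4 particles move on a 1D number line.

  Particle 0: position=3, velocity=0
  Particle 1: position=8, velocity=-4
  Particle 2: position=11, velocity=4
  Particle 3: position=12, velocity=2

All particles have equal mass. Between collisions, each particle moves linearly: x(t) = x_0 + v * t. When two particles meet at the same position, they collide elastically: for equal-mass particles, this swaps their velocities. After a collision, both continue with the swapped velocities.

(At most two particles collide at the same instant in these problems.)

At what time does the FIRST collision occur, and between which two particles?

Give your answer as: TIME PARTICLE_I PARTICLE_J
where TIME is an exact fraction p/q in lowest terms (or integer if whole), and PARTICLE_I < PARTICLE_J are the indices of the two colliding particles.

Pair (0,1): pos 3,8 vel 0,-4 -> gap=5, closing at 4/unit, collide at t=5/4
Pair (1,2): pos 8,11 vel -4,4 -> not approaching (rel speed -8 <= 0)
Pair (2,3): pos 11,12 vel 4,2 -> gap=1, closing at 2/unit, collide at t=1/2
Earliest collision: t=1/2 between 2 and 3

Answer: 1/2 2 3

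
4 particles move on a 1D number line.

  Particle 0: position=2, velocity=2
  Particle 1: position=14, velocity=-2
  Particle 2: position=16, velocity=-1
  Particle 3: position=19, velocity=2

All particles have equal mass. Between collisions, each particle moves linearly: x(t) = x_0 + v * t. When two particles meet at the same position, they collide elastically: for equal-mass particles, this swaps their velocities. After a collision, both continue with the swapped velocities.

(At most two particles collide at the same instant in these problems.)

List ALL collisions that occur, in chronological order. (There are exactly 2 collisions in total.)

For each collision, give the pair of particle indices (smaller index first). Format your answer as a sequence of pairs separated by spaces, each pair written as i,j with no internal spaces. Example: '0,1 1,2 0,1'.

Answer: 0,1 1,2

Derivation:
Collision at t=3: particles 0 and 1 swap velocities; positions: p0=8 p1=8 p2=13 p3=25; velocities now: v0=-2 v1=2 v2=-1 v3=2
Collision at t=14/3: particles 1 and 2 swap velocities; positions: p0=14/3 p1=34/3 p2=34/3 p3=85/3; velocities now: v0=-2 v1=-1 v2=2 v3=2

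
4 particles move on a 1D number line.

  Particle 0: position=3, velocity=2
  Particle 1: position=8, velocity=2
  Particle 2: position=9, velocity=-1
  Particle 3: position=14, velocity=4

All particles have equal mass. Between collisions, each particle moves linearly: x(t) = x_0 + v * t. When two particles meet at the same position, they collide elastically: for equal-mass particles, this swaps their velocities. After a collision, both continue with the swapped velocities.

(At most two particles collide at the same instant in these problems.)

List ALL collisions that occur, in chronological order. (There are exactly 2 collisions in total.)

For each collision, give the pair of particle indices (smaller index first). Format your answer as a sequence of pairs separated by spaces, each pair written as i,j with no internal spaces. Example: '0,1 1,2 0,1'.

Answer: 1,2 0,1

Derivation:
Collision at t=1/3: particles 1 and 2 swap velocities; positions: p0=11/3 p1=26/3 p2=26/3 p3=46/3; velocities now: v0=2 v1=-1 v2=2 v3=4
Collision at t=2: particles 0 and 1 swap velocities; positions: p0=7 p1=7 p2=12 p3=22; velocities now: v0=-1 v1=2 v2=2 v3=4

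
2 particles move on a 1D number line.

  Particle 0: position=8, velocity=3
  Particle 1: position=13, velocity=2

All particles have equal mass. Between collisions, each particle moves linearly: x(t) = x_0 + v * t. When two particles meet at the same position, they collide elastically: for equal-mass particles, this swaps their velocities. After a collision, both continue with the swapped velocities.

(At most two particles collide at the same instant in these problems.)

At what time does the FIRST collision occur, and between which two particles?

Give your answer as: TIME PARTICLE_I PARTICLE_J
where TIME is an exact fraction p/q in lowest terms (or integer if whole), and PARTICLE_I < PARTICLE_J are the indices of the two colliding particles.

Pair (0,1): pos 8,13 vel 3,2 -> gap=5, closing at 1/unit, collide at t=5
Earliest collision: t=5 between 0 and 1

Answer: 5 0 1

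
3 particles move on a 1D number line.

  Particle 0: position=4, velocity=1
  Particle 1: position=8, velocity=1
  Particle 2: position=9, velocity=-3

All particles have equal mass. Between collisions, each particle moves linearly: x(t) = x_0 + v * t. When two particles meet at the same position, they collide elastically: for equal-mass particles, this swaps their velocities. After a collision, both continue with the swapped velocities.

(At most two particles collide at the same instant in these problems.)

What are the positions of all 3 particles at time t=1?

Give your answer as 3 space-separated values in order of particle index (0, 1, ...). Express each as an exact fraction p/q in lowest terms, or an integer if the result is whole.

Answer: 5 6 9

Derivation:
Collision at t=1/4: particles 1 and 2 swap velocities; positions: p0=17/4 p1=33/4 p2=33/4; velocities now: v0=1 v1=-3 v2=1
Advance to t=1 (no further collisions before then); velocities: v0=1 v1=-3 v2=1; positions = 5 6 9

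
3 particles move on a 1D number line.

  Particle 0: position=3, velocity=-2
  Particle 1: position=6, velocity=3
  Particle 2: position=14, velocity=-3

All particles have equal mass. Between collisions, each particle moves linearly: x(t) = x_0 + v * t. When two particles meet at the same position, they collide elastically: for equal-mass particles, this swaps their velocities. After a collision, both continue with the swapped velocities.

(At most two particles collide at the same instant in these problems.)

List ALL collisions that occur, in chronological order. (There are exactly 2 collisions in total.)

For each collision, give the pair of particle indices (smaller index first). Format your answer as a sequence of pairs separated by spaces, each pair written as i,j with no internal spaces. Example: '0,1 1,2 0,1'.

Answer: 1,2 0,1

Derivation:
Collision at t=4/3: particles 1 and 2 swap velocities; positions: p0=1/3 p1=10 p2=10; velocities now: v0=-2 v1=-3 v2=3
Collision at t=11: particles 0 and 1 swap velocities; positions: p0=-19 p1=-19 p2=39; velocities now: v0=-3 v1=-2 v2=3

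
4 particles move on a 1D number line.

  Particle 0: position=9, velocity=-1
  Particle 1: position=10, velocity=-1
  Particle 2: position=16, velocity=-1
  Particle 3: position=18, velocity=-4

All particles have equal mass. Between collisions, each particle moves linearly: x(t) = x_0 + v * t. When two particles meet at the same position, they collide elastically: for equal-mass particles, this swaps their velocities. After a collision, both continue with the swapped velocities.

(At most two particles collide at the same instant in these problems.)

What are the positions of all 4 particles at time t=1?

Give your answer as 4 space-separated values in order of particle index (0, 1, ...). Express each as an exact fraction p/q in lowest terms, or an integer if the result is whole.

Answer: 8 9 14 15

Derivation:
Collision at t=2/3: particles 2 and 3 swap velocities; positions: p0=25/3 p1=28/3 p2=46/3 p3=46/3; velocities now: v0=-1 v1=-1 v2=-4 v3=-1
Advance to t=1 (no further collisions before then); velocities: v0=-1 v1=-1 v2=-4 v3=-1; positions = 8 9 14 15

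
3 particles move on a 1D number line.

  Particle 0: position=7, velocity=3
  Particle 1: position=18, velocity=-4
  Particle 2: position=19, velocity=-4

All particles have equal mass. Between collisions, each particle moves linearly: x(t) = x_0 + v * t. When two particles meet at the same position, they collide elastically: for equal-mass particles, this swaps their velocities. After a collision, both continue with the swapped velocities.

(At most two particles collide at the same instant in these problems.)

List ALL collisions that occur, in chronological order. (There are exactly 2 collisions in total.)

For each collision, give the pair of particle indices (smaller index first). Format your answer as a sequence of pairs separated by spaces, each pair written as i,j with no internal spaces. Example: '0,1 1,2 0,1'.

Collision at t=11/7: particles 0 and 1 swap velocities; positions: p0=82/7 p1=82/7 p2=89/7; velocities now: v0=-4 v1=3 v2=-4
Collision at t=12/7: particles 1 and 2 swap velocities; positions: p0=78/7 p1=85/7 p2=85/7; velocities now: v0=-4 v1=-4 v2=3

Answer: 0,1 1,2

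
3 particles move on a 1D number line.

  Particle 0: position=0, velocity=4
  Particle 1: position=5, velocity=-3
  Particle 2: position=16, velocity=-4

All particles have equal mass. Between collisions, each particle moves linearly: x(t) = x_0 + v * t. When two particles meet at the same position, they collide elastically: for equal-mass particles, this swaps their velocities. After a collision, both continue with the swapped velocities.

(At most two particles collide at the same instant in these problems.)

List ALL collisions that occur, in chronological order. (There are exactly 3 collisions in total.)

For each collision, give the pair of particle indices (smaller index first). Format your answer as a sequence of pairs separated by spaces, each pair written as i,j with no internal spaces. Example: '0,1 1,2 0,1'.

Collision at t=5/7: particles 0 and 1 swap velocities; positions: p0=20/7 p1=20/7 p2=92/7; velocities now: v0=-3 v1=4 v2=-4
Collision at t=2: particles 1 and 2 swap velocities; positions: p0=-1 p1=8 p2=8; velocities now: v0=-3 v1=-4 v2=4
Collision at t=11: particles 0 and 1 swap velocities; positions: p0=-28 p1=-28 p2=44; velocities now: v0=-4 v1=-3 v2=4

Answer: 0,1 1,2 0,1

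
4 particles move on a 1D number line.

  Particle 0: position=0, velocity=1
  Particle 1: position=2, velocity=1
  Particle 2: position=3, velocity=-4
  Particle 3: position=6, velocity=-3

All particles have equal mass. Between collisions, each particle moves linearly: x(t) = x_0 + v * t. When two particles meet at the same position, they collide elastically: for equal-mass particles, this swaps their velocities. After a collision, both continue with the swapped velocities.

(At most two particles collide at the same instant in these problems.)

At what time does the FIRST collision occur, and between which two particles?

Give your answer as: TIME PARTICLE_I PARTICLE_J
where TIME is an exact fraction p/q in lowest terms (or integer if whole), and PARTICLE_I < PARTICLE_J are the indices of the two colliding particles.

Pair (0,1): pos 0,2 vel 1,1 -> not approaching (rel speed 0 <= 0)
Pair (1,2): pos 2,3 vel 1,-4 -> gap=1, closing at 5/unit, collide at t=1/5
Pair (2,3): pos 3,6 vel -4,-3 -> not approaching (rel speed -1 <= 0)
Earliest collision: t=1/5 between 1 and 2

Answer: 1/5 1 2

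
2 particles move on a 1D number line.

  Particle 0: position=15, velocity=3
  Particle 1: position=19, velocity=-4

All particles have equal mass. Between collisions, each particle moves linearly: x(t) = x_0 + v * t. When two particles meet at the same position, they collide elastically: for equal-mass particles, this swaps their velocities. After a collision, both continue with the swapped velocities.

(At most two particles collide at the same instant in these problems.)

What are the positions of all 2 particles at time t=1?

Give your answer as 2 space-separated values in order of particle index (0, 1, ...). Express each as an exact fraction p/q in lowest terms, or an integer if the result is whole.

Collision at t=4/7: particles 0 and 1 swap velocities; positions: p0=117/7 p1=117/7; velocities now: v0=-4 v1=3
Advance to t=1 (no further collisions before then); velocities: v0=-4 v1=3; positions = 15 18

Answer: 15 18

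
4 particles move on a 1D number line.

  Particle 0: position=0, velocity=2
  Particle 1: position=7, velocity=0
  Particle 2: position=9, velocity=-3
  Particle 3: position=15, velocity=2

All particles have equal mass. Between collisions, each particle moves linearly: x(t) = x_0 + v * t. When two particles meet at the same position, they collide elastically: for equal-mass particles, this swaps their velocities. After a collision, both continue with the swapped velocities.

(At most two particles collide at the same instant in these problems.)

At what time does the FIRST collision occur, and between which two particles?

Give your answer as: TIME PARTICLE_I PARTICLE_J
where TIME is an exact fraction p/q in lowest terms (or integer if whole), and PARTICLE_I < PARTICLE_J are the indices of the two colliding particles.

Pair (0,1): pos 0,7 vel 2,0 -> gap=7, closing at 2/unit, collide at t=7/2
Pair (1,2): pos 7,9 vel 0,-3 -> gap=2, closing at 3/unit, collide at t=2/3
Pair (2,3): pos 9,15 vel -3,2 -> not approaching (rel speed -5 <= 0)
Earliest collision: t=2/3 between 1 and 2

Answer: 2/3 1 2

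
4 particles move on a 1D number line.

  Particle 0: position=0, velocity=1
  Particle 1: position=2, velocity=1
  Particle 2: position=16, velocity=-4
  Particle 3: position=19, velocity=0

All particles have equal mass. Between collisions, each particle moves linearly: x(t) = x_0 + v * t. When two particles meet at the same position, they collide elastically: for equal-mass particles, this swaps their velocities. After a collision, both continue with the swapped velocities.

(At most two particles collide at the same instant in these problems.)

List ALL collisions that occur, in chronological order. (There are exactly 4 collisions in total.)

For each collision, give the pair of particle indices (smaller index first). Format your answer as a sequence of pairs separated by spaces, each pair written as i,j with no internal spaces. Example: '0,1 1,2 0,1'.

Collision at t=14/5: particles 1 and 2 swap velocities; positions: p0=14/5 p1=24/5 p2=24/5 p3=19; velocities now: v0=1 v1=-4 v2=1 v3=0
Collision at t=16/5: particles 0 and 1 swap velocities; positions: p0=16/5 p1=16/5 p2=26/5 p3=19; velocities now: v0=-4 v1=1 v2=1 v3=0
Collision at t=17: particles 2 and 3 swap velocities; positions: p0=-52 p1=17 p2=19 p3=19; velocities now: v0=-4 v1=1 v2=0 v3=1
Collision at t=19: particles 1 and 2 swap velocities; positions: p0=-60 p1=19 p2=19 p3=21; velocities now: v0=-4 v1=0 v2=1 v3=1

Answer: 1,2 0,1 2,3 1,2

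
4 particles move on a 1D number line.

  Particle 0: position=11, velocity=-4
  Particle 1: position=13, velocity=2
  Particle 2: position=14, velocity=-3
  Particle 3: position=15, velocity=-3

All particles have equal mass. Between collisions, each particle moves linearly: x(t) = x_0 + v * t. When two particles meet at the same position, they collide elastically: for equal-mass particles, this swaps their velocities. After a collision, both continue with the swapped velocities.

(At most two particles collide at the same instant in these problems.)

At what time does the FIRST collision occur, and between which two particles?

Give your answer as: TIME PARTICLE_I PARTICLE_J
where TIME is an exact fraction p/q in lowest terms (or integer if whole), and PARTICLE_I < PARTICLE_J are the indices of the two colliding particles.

Answer: 1/5 1 2

Derivation:
Pair (0,1): pos 11,13 vel -4,2 -> not approaching (rel speed -6 <= 0)
Pair (1,2): pos 13,14 vel 2,-3 -> gap=1, closing at 5/unit, collide at t=1/5
Pair (2,3): pos 14,15 vel -3,-3 -> not approaching (rel speed 0 <= 0)
Earliest collision: t=1/5 between 1 and 2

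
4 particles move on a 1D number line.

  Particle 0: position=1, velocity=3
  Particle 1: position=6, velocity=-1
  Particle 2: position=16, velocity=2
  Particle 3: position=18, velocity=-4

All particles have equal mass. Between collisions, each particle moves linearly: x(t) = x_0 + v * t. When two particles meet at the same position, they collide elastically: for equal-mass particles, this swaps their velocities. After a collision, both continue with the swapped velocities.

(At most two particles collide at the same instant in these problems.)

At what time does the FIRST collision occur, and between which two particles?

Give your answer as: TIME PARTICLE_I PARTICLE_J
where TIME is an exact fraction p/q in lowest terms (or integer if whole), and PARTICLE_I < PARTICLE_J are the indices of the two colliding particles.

Pair (0,1): pos 1,6 vel 3,-1 -> gap=5, closing at 4/unit, collide at t=5/4
Pair (1,2): pos 6,16 vel -1,2 -> not approaching (rel speed -3 <= 0)
Pair (2,3): pos 16,18 vel 2,-4 -> gap=2, closing at 6/unit, collide at t=1/3
Earliest collision: t=1/3 between 2 and 3

Answer: 1/3 2 3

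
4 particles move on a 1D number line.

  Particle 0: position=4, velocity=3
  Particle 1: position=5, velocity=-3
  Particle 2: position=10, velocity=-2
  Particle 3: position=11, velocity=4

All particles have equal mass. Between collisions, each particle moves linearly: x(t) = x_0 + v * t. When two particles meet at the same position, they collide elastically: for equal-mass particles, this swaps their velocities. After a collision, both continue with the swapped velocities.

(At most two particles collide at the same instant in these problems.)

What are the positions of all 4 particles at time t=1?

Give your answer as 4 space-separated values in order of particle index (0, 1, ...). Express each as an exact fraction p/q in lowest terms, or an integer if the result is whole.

Answer: 2 7 8 15

Derivation:
Collision at t=1/6: particles 0 and 1 swap velocities; positions: p0=9/2 p1=9/2 p2=29/3 p3=35/3; velocities now: v0=-3 v1=3 v2=-2 v3=4
Advance to t=1 (no further collisions before then); velocities: v0=-3 v1=3 v2=-2 v3=4; positions = 2 7 8 15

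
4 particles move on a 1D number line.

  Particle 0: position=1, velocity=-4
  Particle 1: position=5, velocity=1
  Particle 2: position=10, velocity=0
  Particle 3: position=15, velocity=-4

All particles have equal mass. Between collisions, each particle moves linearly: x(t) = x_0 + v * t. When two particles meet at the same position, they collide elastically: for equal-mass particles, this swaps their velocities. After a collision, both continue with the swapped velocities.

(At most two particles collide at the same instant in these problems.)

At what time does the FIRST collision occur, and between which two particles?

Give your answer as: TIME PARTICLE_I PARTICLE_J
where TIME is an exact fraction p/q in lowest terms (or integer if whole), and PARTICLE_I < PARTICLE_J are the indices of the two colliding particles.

Answer: 5/4 2 3

Derivation:
Pair (0,1): pos 1,5 vel -4,1 -> not approaching (rel speed -5 <= 0)
Pair (1,2): pos 5,10 vel 1,0 -> gap=5, closing at 1/unit, collide at t=5
Pair (2,3): pos 10,15 vel 0,-4 -> gap=5, closing at 4/unit, collide at t=5/4
Earliest collision: t=5/4 between 2 and 3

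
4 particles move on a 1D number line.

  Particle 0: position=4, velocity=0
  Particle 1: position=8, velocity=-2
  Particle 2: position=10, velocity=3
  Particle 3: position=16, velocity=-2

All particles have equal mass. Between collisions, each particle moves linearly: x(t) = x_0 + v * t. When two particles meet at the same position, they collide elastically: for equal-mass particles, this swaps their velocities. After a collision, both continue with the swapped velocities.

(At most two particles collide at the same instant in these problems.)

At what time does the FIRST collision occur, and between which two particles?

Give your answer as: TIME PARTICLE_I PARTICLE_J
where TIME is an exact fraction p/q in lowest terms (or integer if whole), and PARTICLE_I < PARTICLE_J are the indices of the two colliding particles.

Answer: 6/5 2 3

Derivation:
Pair (0,1): pos 4,8 vel 0,-2 -> gap=4, closing at 2/unit, collide at t=2
Pair (1,2): pos 8,10 vel -2,3 -> not approaching (rel speed -5 <= 0)
Pair (2,3): pos 10,16 vel 3,-2 -> gap=6, closing at 5/unit, collide at t=6/5
Earliest collision: t=6/5 between 2 and 3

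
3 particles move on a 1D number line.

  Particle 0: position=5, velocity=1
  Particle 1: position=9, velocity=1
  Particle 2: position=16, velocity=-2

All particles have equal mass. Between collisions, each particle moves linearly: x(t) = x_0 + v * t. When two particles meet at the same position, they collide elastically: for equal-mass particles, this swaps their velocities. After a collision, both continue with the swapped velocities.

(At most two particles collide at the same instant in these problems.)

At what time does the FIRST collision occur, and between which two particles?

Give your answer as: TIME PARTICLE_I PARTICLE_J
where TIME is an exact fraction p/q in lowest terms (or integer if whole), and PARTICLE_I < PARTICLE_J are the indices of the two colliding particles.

Pair (0,1): pos 5,9 vel 1,1 -> not approaching (rel speed 0 <= 0)
Pair (1,2): pos 9,16 vel 1,-2 -> gap=7, closing at 3/unit, collide at t=7/3
Earliest collision: t=7/3 between 1 and 2

Answer: 7/3 1 2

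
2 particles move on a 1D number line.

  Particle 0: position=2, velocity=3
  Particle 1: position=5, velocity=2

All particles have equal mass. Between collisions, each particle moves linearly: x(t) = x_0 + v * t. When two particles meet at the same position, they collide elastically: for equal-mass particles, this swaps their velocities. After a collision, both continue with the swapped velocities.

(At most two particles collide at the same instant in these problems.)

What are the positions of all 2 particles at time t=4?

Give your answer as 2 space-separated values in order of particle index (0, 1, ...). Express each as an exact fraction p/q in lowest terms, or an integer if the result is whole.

Collision at t=3: particles 0 and 1 swap velocities; positions: p0=11 p1=11; velocities now: v0=2 v1=3
Advance to t=4 (no further collisions before then); velocities: v0=2 v1=3; positions = 13 14

Answer: 13 14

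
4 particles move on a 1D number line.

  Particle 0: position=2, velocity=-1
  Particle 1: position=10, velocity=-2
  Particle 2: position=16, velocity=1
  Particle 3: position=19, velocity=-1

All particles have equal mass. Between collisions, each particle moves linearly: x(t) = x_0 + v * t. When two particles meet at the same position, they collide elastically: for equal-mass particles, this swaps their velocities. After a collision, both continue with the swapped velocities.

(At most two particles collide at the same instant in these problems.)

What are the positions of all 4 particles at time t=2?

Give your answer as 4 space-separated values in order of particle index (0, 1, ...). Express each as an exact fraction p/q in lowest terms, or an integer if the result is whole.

Answer: 0 6 17 18

Derivation:
Collision at t=3/2: particles 2 and 3 swap velocities; positions: p0=1/2 p1=7 p2=35/2 p3=35/2; velocities now: v0=-1 v1=-2 v2=-1 v3=1
Advance to t=2 (no further collisions before then); velocities: v0=-1 v1=-2 v2=-1 v3=1; positions = 0 6 17 18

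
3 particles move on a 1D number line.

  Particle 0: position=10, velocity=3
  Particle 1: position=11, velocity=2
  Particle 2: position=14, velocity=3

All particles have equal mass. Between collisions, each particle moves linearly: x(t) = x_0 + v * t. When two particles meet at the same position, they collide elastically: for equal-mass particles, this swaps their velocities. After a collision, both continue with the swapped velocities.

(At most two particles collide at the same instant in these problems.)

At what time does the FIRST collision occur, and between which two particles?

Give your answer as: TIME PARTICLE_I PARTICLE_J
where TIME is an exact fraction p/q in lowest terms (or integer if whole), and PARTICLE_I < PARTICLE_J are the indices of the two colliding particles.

Answer: 1 0 1

Derivation:
Pair (0,1): pos 10,11 vel 3,2 -> gap=1, closing at 1/unit, collide at t=1
Pair (1,2): pos 11,14 vel 2,3 -> not approaching (rel speed -1 <= 0)
Earliest collision: t=1 between 0 and 1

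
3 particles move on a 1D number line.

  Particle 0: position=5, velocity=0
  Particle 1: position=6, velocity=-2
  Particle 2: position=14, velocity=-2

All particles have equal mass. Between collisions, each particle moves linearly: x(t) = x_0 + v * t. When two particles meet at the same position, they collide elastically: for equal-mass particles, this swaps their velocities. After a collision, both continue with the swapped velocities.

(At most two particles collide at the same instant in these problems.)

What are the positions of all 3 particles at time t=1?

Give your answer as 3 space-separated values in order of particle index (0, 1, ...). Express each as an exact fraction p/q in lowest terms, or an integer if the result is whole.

Answer: 4 5 12

Derivation:
Collision at t=1/2: particles 0 and 1 swap velocities; positions: p0=5 p1=5 p2=13; velocities now: v0=-2 v1=0 v2=-2
Advance to t=1 (no further collisions before then); velocities: v0=-2 v1=0 v2=-2; positions = 4 5 12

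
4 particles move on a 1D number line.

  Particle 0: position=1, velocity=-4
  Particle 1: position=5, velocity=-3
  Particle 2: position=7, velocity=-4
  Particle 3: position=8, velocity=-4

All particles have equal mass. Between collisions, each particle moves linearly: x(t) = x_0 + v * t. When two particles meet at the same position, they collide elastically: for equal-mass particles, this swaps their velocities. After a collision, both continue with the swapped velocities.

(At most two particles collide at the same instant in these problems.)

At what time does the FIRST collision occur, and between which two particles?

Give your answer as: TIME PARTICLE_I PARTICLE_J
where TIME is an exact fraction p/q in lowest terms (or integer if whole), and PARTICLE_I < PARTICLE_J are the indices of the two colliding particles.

Answer: 2 1 2

Derivation:
Pair (0,1): pos 1,5 vel -4,-3 -> not approaching (rel speed -1 <= 0)
Pair (1,2): pos 5,7 vel -3,-4 -> gap=2, closing at 1/unit, collide at t=2
Pair (2,3): pos 7,8 vel -4,-4 -> not approaching (rel speed 0 <= 0)
Earliest collision: t=2 between 1 and 2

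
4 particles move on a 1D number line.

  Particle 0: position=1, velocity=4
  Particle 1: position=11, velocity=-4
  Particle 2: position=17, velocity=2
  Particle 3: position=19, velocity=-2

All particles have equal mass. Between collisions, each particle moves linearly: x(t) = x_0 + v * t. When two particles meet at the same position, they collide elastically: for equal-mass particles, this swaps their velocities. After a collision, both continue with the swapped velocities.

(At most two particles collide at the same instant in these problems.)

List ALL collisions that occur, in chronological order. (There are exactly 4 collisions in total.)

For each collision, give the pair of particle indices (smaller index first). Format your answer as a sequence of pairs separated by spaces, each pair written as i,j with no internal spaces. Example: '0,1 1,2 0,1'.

Collision at t=1/2: particles 2 and 3 swap velocities; positions: p0=3 p1=9 p2=18 p3=18; velocities now: v0=4 v1=-4 v2=-2 v3=2
Collision at t=5/4: particles 0 and 1 swap velocities; positions: p0=6 p1=6 p2=33/2 p3=39/2; velocities now: v0=-4 v1=4 v2=-2 v3=2
Collision at t=3: particles 1 and 2 swap velocities; positions: p0=-1 p1=13 p2=13 p3=23; velocities now: v0=-4 v1=-2 v2=4 v3=2
Collision at t=8: particles 2 and 3 swap velocities; positions: p0=-21 p1=3 p2=33 p3=33; velocities now: v0=-4 v1=-2 v2=2 v3=4

Answer: 2,3 0,1 1,2 2,3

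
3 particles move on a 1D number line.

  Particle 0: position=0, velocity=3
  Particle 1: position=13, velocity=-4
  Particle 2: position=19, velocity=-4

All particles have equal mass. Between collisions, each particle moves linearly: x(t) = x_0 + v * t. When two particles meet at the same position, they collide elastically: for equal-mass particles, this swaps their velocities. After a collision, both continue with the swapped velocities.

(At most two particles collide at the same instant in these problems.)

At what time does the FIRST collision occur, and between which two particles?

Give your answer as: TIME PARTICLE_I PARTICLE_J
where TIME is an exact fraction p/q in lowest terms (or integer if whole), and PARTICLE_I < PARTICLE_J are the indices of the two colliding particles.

Pair (0,1): pos 0,13 vel 3,-4 -> gap=13, closing at 7/unit, collide at t=13/7
Pair (1,2): pos 13,19 vel -4,-4 -> not approaching (rel speed 0 <= 0)
Earliest collision: t=13/7 between 0 and 1

Answer: 13/7 0 1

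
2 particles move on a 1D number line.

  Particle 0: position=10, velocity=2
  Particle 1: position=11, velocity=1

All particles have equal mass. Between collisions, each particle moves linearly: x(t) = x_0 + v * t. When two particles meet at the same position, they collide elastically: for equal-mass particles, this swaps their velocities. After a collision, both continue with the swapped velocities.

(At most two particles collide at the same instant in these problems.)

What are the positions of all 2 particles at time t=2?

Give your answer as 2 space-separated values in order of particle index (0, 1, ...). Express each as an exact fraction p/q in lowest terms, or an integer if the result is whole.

Answer: 13 14

Derivation:
Collision at t=1: particles 0 and 1 swap velocities; positions: p0=12 p1=12; velocities now: v0=1 v1=2
Advance to t=2 (no further collisions before then); velocities: v0=1 v1=2; positions = 13 14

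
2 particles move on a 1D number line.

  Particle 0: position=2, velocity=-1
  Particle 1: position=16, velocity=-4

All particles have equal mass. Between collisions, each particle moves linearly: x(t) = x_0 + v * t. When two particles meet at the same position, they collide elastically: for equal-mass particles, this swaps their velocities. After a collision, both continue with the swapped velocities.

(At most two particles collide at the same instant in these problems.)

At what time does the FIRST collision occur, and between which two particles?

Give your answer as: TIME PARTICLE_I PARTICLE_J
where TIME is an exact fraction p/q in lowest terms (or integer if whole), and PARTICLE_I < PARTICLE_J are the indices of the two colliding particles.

Answer: 14/3 0 1

Derivation:
Pair (0,1): pos 2,16 vel -1,-4 -> gap=14, closing at 3/unit, collide at t=14/3
Earliest collision: t=14/3 between 0 and 1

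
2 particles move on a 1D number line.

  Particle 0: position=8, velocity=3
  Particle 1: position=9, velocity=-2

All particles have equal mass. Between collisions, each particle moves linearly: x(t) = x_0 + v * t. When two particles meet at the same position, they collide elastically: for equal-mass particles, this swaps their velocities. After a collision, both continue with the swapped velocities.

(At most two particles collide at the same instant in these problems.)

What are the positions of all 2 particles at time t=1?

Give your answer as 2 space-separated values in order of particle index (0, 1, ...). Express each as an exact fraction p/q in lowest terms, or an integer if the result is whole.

Collision at t=1/5: particles 0 and 1 swap velocities; positions: p0=43/5 p1=43/5; velocities now: v0=-2 v1=3
Advance to t=1 (no further collisions before then); velocities: v0=-2 v1=3; positions = 7 11

Answer: 7 11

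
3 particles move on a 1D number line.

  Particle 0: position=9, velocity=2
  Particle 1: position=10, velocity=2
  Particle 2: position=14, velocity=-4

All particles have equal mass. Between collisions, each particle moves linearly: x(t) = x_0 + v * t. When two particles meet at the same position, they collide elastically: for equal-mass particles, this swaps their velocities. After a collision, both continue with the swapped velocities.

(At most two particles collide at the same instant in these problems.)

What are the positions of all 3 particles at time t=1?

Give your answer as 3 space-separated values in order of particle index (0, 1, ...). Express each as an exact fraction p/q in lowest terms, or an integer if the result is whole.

Answer: 10 11 12

Derivation:
Collision at t=2/3: particles 1 and 2 swap velocities; positions: p0=31/3 p1=34/3 p2=34/3; velocities now: v0=2 v1=-4 v2=2
Collision at t=5/6: particles 0 and 1 swap velocities; positions: p0=32/3 p1=32/3 p2=35/3; velocities now: v0=-4 v1=2 v2=2
Advance to t=1 (no further collisions before then); velocities: v0=-4 v1=2 v2=2; positions = 10 11 12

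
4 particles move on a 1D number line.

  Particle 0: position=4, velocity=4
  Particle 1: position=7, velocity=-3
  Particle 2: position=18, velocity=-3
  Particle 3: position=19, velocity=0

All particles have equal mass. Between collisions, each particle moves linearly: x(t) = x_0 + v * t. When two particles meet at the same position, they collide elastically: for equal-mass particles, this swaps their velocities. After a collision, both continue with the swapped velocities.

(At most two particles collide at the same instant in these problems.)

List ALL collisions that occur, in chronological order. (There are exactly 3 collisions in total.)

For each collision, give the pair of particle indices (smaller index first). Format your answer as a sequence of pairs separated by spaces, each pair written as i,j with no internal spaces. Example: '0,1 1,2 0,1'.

Collision at t=3/7: particles 0 and 1 swap velocities; positions: p0=40/7 p1=40/7 p2=117/7 p3=19; velocities now: v0=-3 v1=4 v2=-3 v3=0
Collision at t=2: particles 1 and 2 swap velocities; positions: p0=1 p1=12 p2=12 p3=19; velocities now: v0=-3 v1=-3 v2=4 v3=0
Collision at t=15/4: particles 2 and 3 swap velocities; positions: p0=-17/4 p1=27/4 p2=19 p3=19; velocities now: v0=-3 v1=-3 v2=0 v3=4

Answer: 0,1 1,2 2,3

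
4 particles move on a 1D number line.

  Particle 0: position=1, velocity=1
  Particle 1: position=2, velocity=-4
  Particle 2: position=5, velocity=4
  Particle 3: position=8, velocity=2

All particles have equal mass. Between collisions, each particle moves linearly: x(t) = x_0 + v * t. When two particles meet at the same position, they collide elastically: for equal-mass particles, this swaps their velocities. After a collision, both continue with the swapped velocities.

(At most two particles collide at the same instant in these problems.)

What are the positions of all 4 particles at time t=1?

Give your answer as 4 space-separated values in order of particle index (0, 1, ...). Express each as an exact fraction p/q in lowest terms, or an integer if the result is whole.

Collision at t=1/5: particles 0 and 1 swap velocities; positions: p0=6/5 p1=6/5 p2=29/5 p3=42/5; velocities now: v0=-4 v1=1 v2=4 v3=2
Advance to t=1 (no further collisions before then); velocities: v0=-4 v1=1 v2=4 v3=2; positions = -2 2 9 10

Answer: -2 2 9 10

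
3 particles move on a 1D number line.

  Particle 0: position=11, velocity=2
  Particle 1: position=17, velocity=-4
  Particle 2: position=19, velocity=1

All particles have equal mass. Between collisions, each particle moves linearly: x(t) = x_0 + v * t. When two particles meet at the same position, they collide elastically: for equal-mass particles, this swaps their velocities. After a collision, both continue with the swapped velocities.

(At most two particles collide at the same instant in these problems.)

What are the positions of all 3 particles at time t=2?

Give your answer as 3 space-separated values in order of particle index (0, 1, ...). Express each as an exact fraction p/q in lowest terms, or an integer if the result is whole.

Answer: 9 15 21

Derivation:
Collision at t=1: particles 0 and 1 swap velocities; positions: p0=13 p1=13 p2=20; velocities now: v0=-4 v1=2 v2=1
Advance to t=2 (no further collisions before then); velocities: v0=-4 v1=2 v2=1; positions = 9 15 21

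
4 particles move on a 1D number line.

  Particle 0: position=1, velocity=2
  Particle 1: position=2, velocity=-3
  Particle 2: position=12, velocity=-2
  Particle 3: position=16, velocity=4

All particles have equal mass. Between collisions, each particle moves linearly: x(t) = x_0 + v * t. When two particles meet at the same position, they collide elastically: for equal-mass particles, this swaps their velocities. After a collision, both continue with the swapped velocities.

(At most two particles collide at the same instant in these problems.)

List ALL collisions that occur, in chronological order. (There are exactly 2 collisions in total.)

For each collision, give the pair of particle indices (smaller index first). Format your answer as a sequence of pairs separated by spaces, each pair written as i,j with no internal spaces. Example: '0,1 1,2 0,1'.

Answer: 0,1 1,2

Derivation:
Collision at t=1/5: particles 0 and 1 swap velocities; positions: p0=7/5 p1=7/5 p2=58/5 p3=84/5; velocities now: v0=-3 v1=2 v2=-2 v3=4
Collision at t=11/4: particles 1 and 2 swap velocities; positions: p0=-25/4 p1=13/2 p2=13/2 p3=27; velocities now: v0=-3 v1=-2 v2=2 v3=4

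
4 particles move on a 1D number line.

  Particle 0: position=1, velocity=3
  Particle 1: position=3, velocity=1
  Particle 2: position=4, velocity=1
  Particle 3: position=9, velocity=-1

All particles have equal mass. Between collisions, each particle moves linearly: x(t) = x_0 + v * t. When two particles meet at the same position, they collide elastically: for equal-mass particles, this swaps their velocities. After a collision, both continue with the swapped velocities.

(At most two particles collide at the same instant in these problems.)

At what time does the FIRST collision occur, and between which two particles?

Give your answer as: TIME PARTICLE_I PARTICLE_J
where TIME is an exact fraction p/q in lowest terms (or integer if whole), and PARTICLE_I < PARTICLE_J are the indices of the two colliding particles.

Answer: 1 0 1

Derivation:
Pair (0,1): pos 1,3 vel 3,1 -> gap=2, closing at 2/unit, collide at t=1
Pair (1,2): pos 3,4 vel 1,1 -> not approaching (rel speed 0 <= 0)
Pair (2,3): pos 4,9 vel 1,-1 -> gap=5, closing at 2/unit, collide at t=5/2
Earliest collision: t=1 between 0 and 1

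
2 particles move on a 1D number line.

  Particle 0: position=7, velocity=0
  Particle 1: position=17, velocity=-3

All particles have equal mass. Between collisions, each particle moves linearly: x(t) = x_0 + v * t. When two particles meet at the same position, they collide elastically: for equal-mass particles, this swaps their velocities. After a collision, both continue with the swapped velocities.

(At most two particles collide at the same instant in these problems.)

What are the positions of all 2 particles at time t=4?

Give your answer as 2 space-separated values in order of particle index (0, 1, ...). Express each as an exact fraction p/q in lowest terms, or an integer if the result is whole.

Collision at t=10/3: particles 0 and 1 swap velocities; positions: p0=7 p1=7; velocities now: v0=-3 v1=0
Advance to t=4 (no further collisions before then); velocities: v0=-3 v1=0; positions = 5 7

Answer: 5 7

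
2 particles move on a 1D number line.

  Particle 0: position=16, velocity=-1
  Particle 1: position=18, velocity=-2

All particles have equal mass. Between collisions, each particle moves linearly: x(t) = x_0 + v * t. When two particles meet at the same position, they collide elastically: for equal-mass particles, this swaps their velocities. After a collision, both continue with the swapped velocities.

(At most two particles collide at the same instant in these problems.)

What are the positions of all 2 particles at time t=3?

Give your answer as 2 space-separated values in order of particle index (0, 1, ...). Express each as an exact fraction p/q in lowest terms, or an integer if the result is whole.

Answer: 12 13

Derivation:
Collision at t=2: particles 0 and 1 swap velocities; positions: p0=14 p1=14; velocities now: v0=-2 v1=-1
Advance to t=3 (no further collisions before then); velocities: v0=-2 v1=-1; positions = 12 13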